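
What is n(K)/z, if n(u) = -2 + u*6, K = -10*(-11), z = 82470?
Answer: 329/41235 ≈ 0.0079787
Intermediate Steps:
K = 110
n(u) = -2 + 6*u
n(K)/z = (-2 + 6*110)/82470 = (-2 + 660)*(1/82470) = 658*(1/82470) = 329/41235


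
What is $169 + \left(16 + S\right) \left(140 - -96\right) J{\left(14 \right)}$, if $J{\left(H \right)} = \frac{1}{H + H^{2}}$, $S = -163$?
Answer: $\frac{19}{5} \approx 3.8$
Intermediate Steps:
$169 + \left(16 + S\right) \left(140 - -96\right) J{\left(14 \right)} = 169 + \left(16 - 163\right) \left(140 - -96\right) \frac{1}{14 \left(1 + 14\right)} = 169 + - 147 \left(140 + \left(-19 + 115\right)\right) \frac{1}{14 \cdot 15} = 169 + - 147 \left(140 + 96\right) \frac{1}{14} \cdot \frac{1}{15} = 169 + \left(-147\right) 236 \cdot \frac{1}{210} = 169 - \frac{826}{5} = \frac{19}{5}$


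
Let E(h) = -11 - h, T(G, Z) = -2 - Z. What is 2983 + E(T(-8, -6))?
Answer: 2968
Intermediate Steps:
2983 + E(T(-8, -6)) = 2983 + (-11 - (-2 - 1*(-6))) = 2983 + (-11 - (-2 + 6)) = 2983 + (-11 - 1*4) = 2983 + (-11 - 4) = 2983 - 15 = 2968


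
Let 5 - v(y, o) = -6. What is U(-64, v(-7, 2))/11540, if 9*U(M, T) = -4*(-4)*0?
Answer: 0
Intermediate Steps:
v(y, o) = 11 (v(y, o) = 5 - 1*(-6) = 5 + 6 = 11)
U(M, T) = 0 (U(M, T) = (-4*(-4)*0)/9 = (16*0)/9 = (⅑)*0 = 0)
U(-64, v(-7, 2))/11540 = 0/11540 = 0*(1/11540) = 0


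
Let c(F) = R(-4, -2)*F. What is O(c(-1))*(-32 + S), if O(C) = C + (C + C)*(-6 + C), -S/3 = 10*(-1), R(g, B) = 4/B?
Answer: 28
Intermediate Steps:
S = 30 (S = -30*(-1) = -3*(-10) = 30)
c(F) = -2*F (c(F) = (4/(-2))*F = (4*(-½))*F = -2*F)
O(C) = C + 2*C*(-6 + C) (O(C) = C + (2*C)*(-6 + C) = C + 2*C*(-6 + C))
O(c(-1))*(-32 + S) = ((-2*(-1))*(-11 + 2*(-2*(-1))))*(-32 + 30) = (2*(-11 + 2*2))*(-2) = (2*(-11 + 4))*(-2) = (2*(-7))*(-2) = -14*(-2) = 28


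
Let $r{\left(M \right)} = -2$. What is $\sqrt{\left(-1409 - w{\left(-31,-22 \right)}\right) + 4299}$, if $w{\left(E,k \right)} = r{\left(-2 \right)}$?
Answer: $2 \sqrt{723} \approx 53.777$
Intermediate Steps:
$w{\left(E,k \right)} = -2$
$\sqrt{\left(-1409 - w{\left(-31,-22 \right)}\right) + 4299} = \sqrt{\left(-1409 - -2\right) + 4299} = \sqrt{\left(-1409 + 2\right) + 4299} = \sqrt{-1407 + 4299} = \sqrt{2892} = 2 \sqrt{723}$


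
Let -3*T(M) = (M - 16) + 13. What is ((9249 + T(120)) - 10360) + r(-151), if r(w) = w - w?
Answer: -1150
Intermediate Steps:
T(M) = 1 - M/3 (T(M) = -((M - 16) + 13)/3 = -((-16 + M) + 13)/3 = -(-3 + M)/3 = 1 - M/3)
r(w) = 0
((9249 + T(120)) - 10360) + r(-151) = ((9249 + (1 - ⅓*120)) - 10360) + 0 = ((9249 + (1 - 40)) - 10360) + 0 = ((9249 - 39) - 10360) + 0 = (9210 - 10360) + 0 = -1150 + 0 = -1150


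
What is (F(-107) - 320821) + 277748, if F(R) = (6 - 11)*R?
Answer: -42538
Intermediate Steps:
F(R) = -5*R
(F(-107) - 320821) + 277748 = (-5*(-107) - 320821) + 277748 = (535 - 320821) + 277748 = -320286 + 277748 = -42538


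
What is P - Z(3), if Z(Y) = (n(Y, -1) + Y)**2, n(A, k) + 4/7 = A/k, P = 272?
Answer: 13312/49 ≈ 271.67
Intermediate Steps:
n(A, k) = -4/7 + A/k
Z(Y) = 16/49 (Z(Y) = ((-4/7 + Y/(-1)) + Y)**2 = ((-4/7 + Y*(-1)) + Y)**2 = ((-4/7 - Y) + Y)**2 = (-4/7)**2 = 16/49)
P - Z(3) = 272 - 1*16/49 = 272 - 16/49 = 13312/49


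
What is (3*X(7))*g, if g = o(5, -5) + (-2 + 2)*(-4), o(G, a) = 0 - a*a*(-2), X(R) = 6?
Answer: 900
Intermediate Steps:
o(G, a) = 2*a² (o(G, a) = 0 - a²*(-2) = 0 - (-2)*a² = 0 + 2*a² = 2*a²)
g = 50 (g = 2*(-5)² + (-2 + 2)*(-4) = 2*25 + 0*(-4) = 50 + 0 = 50)
(3*X(7))*g = (3*6)*50 = 18*50 = 900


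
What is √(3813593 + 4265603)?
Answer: 2*√2019799 ≈ 2842.4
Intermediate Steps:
√(3813593 + 4265603) = √8079196 = 2*√2019799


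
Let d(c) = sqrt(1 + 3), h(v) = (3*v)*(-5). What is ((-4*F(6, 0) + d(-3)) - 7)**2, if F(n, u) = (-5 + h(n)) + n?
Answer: 123201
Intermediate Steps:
h(v) = -15*v
F(n, u) = -5 - 14*n (F(n, u) = (-5 - 15*n) + n = -5 - 14*n)
d(c) = 2 (d(c) = sqrt(4) = 2)
((-4*F(6, 0) + d(-3)) - 7)**2 = ((-4*(-5 - 14*6) + 2) - 7)**2 = ((-4*(-5 - 84) + 2) - 7)**2 = ((-4*(-89) + 2) - 7)**2 = ((356 + 2) - 7)**2 = (358 - 7)**2 = 351**2 = 123201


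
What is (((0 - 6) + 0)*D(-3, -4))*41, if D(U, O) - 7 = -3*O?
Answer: -4674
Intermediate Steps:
D(U, O) = 7 - 3*O
(((0 - 6) + 0)*D(-3, -4))*41 = (((0 - 6) + 0)*(7 - 3*(-4)))*41 = ((-6 + 0)*(7 + 12))*41 = -6*19*41 = -114*41 = -4674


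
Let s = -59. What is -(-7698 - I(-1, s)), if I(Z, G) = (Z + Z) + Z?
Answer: 7695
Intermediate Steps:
I(Z, G) = 3*Z (I(Z, G) = 2*Z + Z = 3*Z)
-(-7698 - I(-1, s)) = -(-7698 - 3*(-1)) = -(-7698 - 1*(-3)) = -(-7698 + 3) = -1*(-7695) = 7695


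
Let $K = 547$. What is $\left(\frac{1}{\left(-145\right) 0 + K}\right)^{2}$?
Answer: $\frac{1}{299209} \approx 3.3421 \cdot 10^{-6}$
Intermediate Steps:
$\left(\frac{1}{\left(-145\right) 0 + K}\right)^{2} = \left(\frac{1}{\left(-145\right) 0 + 547}\right)^{2} = \left(\frac{1}{0 + 547}\right)^{2} = \left(\frac{1}{547}\right)^{2} = \frac{1}{299209}$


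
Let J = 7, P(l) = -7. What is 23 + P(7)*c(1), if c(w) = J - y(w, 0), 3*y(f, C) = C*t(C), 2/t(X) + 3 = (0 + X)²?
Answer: -26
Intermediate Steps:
t(X) = 2/(-3 + X²) (t(X) = 2/(-3 + (0 + X)²) = 2/(-3 + X²))
y(f, C) = 2*C/(3*(-3 + C²)) (y(f, C) = (C*(2/(-3 + C²)))/3 = (2*C/(-3 + C²))/3 = 2*C/(3*(-3 + C²)))
c(w) = 7 (c(w) = 7 - 2*0/(3*(-3 + 0²)) = 7 - 2*0/(3*(-3 + 0)) = 7 - 2*0/(3*(-3)) = 7 - 2*0*(-1)/(3*3) = 7 - 1*0 = 7 + 0 = 7)
23 + P(7)*c(1) = 23 - 7*7 = 23 - 49 = -26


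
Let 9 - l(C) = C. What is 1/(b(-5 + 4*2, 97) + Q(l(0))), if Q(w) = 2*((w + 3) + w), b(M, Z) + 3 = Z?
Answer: 1/136 ≈ 0.0073529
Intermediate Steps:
l(C) = 9 - C
b(M, Z) = -3 + Z
Q(w) = 6 + 4*w (Q(w) = 2*((3 + w) + w) = 2*(3 + 2*w) = 6 + 4*w)
1/(b(-5 + 4*2, 97) + Q(l(0))) = 1/((-3 + 97) + (6 + 4*(9 - 1*0))) = 1/(94 + (6 + 4*(9 + 0))) = 1/(94 + (6 + 4*9)) = 1/(94 + (6 + 36)) = 1/(94 + 42) = 1/136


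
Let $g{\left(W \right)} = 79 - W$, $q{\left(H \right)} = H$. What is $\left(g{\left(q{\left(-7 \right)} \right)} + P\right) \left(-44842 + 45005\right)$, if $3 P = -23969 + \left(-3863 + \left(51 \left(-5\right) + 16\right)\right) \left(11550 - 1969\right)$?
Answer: $- \frac{6409970599}{3} \approx -2.1367 \cdot 10^{9}$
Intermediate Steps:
$P = - \frac{39325231}{3}$ ($P = \frac{-23969 + \left(-3863 + \left(51 \left(-5\right) + 16\right)\right) \left(11550 - 1969\right)}{3} = \frac{-23969 + \left(-3863 + \left(-255 + 16\right)\right) 9581}{3} = \frac{-23969 + \left(-3863 - 239\right) 9581}{3} = \frac{-23969 - 39301262}{3} = \frac{1}{3} \left(-39325231\right) = - \frac{39325231}{3} \approx -1.3108 \cdot 10^{7}$)
$\left(g{\left(q{\left(-7 \right)} \right)} + P\right) \left(-44842 + 45005\right) = \left(\left(79 - -7\right) - \frac{39325231}{3}\right) \left(-44842 + 45005\right) = \left(\left(79 + 7\right) - \frac{39325231}{3}\right) 163 = \left(86 - \frac{39325231}{3}\right) 163 = \left(- \frac{39324973}{3}\right) 163 = - \frac{6409970599}{3}$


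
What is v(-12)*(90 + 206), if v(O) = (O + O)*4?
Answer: -28416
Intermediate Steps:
v(O) = 8*O (v(O) = (2*O)*4 = 8*O)
v(-12)*(90 + 206) = (8*(-12))*(90 + 206) = -96*296 = -28416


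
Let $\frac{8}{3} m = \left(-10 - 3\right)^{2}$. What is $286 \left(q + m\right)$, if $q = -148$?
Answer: $- \frac{96811}{4} \approx -24203.0$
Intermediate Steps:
$m = \frac{507}{8}$ ($m = \frac{3 \left(-10 - 3\right)^{2}}{8} = \frac{3 \left(-13\right)^{2}}{8} = \frac{3}{8} \cdot 169 = \frac{507}{8} \approx 63.375$)
$286 \left(q + m\right) = 286 \left(-148 + \frac{507}{8}\right) = 286 \left(- \frac{677}{8}\right) = - \frac{96811}{4}$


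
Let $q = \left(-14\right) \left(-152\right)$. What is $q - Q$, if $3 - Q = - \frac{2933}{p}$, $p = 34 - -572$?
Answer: $\frac{1284817}{606} \approx 2120.2$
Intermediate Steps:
$p = 606$ ($p = 34 + 572 = 606$)
$q = 2128$
$Q = \frac{4751}{606}$ ($Q = 3 - - \frac{2933}{606} = 3 + \frac{2933}{606} = \frac{4751}{606} \approx 7.8399$)
$q - Q = 2128 - \frac{4751}{606} = \frac{1284817}{606}$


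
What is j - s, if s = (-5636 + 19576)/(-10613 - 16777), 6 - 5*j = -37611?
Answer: 103039933/13695 ≈ 7523.9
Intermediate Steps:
j = 37617/5 (j = 6/5 - 1/5*(-37611) = 6/5 + 37611/5 = 37617/5 ≈ 7523.4)
s = -1394/2739 (s = 13940/(-27390) = 13940*(-1/27390) = -1394/2739 ≈ -0.50894)
j - s = 37617/5 - 1*(-1394/2739) = 37617/5 + 1394/2739 = 103039933/13695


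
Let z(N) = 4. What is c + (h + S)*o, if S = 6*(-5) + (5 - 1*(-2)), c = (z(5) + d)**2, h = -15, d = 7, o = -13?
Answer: 615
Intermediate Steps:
c = 121 (c = (4 + 7)**2 = 11**2 = 121)
S = -23 (S = -30 + (5 + 2) = -30 + 7 = -23)
c + (h + S)*o = 121 + (-15 - 23)*(-13) = 121 - 38*(-13) = 121 + 494 = 615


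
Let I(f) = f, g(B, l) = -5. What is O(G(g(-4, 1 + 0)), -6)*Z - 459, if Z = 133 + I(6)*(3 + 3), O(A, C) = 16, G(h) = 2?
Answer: 2245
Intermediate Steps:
Z = 169 (Z = 133 + 6*(3 + 3) = 133 + 6*6 = 133 + 36 = 169)
O(G(g(-4, 1 + 0)), -6)*Z - 459 = 16*169 - 459 = 2704 - 459 = 2245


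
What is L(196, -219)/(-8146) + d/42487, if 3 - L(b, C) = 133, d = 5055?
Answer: 23350670/173049551 ≈ 0.13494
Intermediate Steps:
L(b, C) = -130 (L(b, C) = 3 - 1*133 = 3 - 133 = -130)
L(196, -219)/(-8146) + d/42487 = -130/(-8146) + 5055/42487 = -130*(-1/8146) + 5055*(1/42487) = 65/4073 + 5055/42487 = 23350670/173049551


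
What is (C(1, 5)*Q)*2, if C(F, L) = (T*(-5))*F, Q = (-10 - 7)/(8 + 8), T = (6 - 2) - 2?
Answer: 85/4 ≈ 21.250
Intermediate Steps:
T = 2 (T = 4 - 2 = 2)
Q = -17/16 ≈ -1.0625
C(F, L) = -10*F (C(F, L) = (2*(-5))*F = -10*F)
(C(1, 5)*Q)*2 = (-10*1*(-17/16))*2 = -10*(-17/16)*2 = (85/8)*2 = 85/4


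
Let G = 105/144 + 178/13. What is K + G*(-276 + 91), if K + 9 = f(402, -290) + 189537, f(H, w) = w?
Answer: 116419697/624 ≈ 1.8657e+5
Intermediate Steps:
G = 8999/624 (G = 105*(1/144) + 178*(1/13) = 35/48 + 178/13 = 8999/624 ≈ 14.421)
K = 189238 (K = -9 + (-290 + 189537) = -9 + 189247 = 189238)
K + G*(-276 + 91) = 189238 + 8999*(-276 + 91)/624 = 189238 + (8999/624)*(-185) = 189238 - 1664815/624 = 116419697/624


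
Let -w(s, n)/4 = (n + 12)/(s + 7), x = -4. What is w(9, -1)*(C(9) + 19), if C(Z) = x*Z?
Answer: 187/4 ≈ 46.750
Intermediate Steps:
w(s, n) = -4*(12 + n)/(7 + s) (w(s, n) = -4*(n + 12)/(s + 7) = -4*(12 + n)/(7 + s))
C(Z) = -4*Z
w(9, -1)*(C(9) + 19) = (4*(-12 - 1*(-1))/(7 + 9))*(-4*9 + 19) = (4*(-12 + 1)/16)*(-36 + 19) = (4*(1/16)*(-11))*(-17) = -11/4*(-17) = 187/4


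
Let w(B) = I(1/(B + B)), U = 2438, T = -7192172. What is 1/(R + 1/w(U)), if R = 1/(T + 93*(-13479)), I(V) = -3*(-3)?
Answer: 76011471/8445710 ≈ 9.0000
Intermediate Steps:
I(V) = 9
R = -1/8445719 (R = 1/(-7192172 + 93*(-13479)) = 1/(-7192172 - 1253547) = 1/(-8445719) = -1/8445719 ≈ -1.1840e-7)
w(B) = 9
1/(R + 1/w(U)) = 1/(-1/8445719 + 1/9) = 1/(-1/8445719 + ⅑) = 1/(8445710/76011471) = 76011471/8445710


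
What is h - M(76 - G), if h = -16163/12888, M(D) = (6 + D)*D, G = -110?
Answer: -460272419/12888 ≈ -35713.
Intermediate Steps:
M(D) = D*(6 + D)
h = -16163/12888 (h = -16163*1/12888 = -16163/12888 ≈ -1.2541)
h - M(76 - G) = -16163/12888 - (76 - 1*(-110))*(6 + (76 - 1*(-110))) = -16163/12888 - (76 + 110)*(6 + (76 + 110)) = -16163/12888 - 186*(6 + 186) = -16163/12888 - 186*192 = -16163/12888 - 1*35712 = -16163/12888 - 35712 = -460272419/12888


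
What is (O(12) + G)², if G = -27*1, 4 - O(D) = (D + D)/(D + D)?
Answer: 576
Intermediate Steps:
O(D) = 3 (O(D) = 4 - (D + D)/(D + D) = 4 - 2*D/(2*D) = 4 - 2*D*1/(2*D) = 4 - 1*1 = 4 - 1 = 3)
G = -27
(O(12) + G)² = (3 - 27)² = (-24)² = 576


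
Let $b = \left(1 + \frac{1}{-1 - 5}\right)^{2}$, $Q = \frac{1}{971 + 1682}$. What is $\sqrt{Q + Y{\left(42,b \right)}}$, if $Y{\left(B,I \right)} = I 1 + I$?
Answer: $\frac{\sqrt{352015958}}{15918} \approx 1.1787$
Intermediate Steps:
$Q = \frac{1}{2653} \approx 0.00037693$
$b = \frac{25}{36}$ ($b = \left(1 + \frac{1}{-6}\right)^{2} = \left(1 - \frac{1}{6}\right)^{2} = \left(\frac{5}{6}\right)^{2} = \frac{25}{36} \approx 0.69444$)
$Y{\left(B,I \right)} = 2 I$ ($Y{\left(B,I \right)} = I + I = 2 I$)
$\sqrt{Q + Y{\left(42,b \right)}} = \sqrt{\frac{1}{2653} + 2 \cdot \frac{25}{36}} = \sqrt{\frac{1}{2653} + \frac{25}{18}} = \sqrt{\frac{66343}{47754}} = \frac{\sqrt{352015958}}{15918}$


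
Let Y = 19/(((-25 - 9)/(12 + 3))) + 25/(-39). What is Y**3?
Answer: -1712924057125/2331473976 ≈ -734.70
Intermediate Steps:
Y = -11965/1326 (Y = 19/((-34/15)) + 25*(-1/39) = 19/((-34*1/15)) - 25/39 = 19/(-34/15) - 25/39 = 19*(-15/34) - 25/39 = -285/34 - 25/39 = -11965/1326 ≈ -9.0234)
Y**3 = (-11965/1326)**3 = -1712924057125/2331473976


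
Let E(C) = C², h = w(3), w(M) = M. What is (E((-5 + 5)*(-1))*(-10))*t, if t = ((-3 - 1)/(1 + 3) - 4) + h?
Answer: 0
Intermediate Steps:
h = 3
t = -2 (t = ((-3 - 1)/(1 + 3) - 4) + 3 = (-4/4 - 4) + 3 = (-4*¼ - 4) + 3 = (-1 - 4) + 3 = -5 + 3 = -2)
(E((-5 + 5)*(-1))*(-10))*t = (((-5 + 5)*(-1))²*(-10))*(-2) = ((0*(-1))²*(-10))*(-2) = (0²*(-10))*(-2) = (0*(-10))*(-2) = 0*(-2) = 0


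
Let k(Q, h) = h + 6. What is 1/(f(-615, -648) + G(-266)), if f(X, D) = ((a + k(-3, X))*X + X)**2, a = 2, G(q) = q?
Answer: 1/138897835834 ≈ 7.1995e-12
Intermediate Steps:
k(Q, h) = 6 + h
f(X, D) = (X + X*(8 + X))**2 (f(X, D) = ((2 + (6 + X))*X + X)**2 = ((8 + X)*X + X)**2 = (X*(8 + X) + X)**2 = (X + X*(8 + X))**2)
1/(f(-615, -648) + G(-266)) = 1/((-615)**2*(9 - 615)**2 - 266) = 1/(378225*(-606)**2 - 266) = 1/(378225*367236 - 266) = 1/(138897836100 - 266) = 1/138897835834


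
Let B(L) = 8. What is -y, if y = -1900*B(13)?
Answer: 15200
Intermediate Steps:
y = -15200 (y = -1900*8 = -15200)
-y = -1*(-15200) = 15200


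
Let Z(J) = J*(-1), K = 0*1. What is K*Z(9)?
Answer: 0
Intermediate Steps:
K = 0
Z(J) = -J
K*Z(9) = 0*(-1*9) = 0*(-9) = 0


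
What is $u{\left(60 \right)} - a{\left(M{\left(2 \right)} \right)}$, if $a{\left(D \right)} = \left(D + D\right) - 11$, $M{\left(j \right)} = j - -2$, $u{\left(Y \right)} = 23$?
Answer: $26$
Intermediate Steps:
$M{\left(j \right)} = 2 + j$ ($M{\left(j \right)} = j + 2 = 2 + j$)
$a{\left(D \right)} = -11 + 2 D$ ($a{\left(D \right)} = 2 D - 11 = -11 + 2 D$)
$u{\left(60 \right)} - a{\left(M{\left(2 \right)} \right)} = 23 - \left(-11 + 2 \left(2 + 2\right)\right) = 23 - \left(-11 + 2 \cdot 4\right) = 23 - \left(-11 + 8\right) = 23 - -3 = 23 + 3 = 26$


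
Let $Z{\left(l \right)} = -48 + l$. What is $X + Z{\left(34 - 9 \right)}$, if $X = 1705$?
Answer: $1682$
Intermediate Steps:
$X + Z{\left(34 - 9 \right)} = 1705 + \left(-48 + \left(34 - 9\right)\right) = 1705 + \left(-48 + 25\right) = 1705 - 23 = 1682$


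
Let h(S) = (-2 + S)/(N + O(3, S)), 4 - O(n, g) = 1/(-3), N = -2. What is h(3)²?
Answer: 9/49 ≈ 0.18367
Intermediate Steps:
O(n, g) = 13/3 (O(n, g) = 4 - 1/(-3) = 4 - 1*(-⅓) = 4 + ⅓ = 13/3)
h(S) = -6/7 + 3*S/7 (h(S) = (-2 + S)/(-2 + 13/3) = (-2 + S)/(7/3) = (-2 + S)*(3/7) = -6/7 + 3*S/7)
h(3)² = (-6/7 + (3/7)*3)² = (-6/7 + 9/7)² = (3/7)² = 9/49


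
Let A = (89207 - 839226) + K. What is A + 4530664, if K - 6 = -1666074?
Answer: 2114577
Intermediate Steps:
K = -1666068 (K = 6 - 1666074 = -1666068)
A = -2416087 (A = (89207 - 839226) - 1666068 = -750019 - 1666068 = -2416087)
A + 4530664 = -2416087 + 4530664 = 2114577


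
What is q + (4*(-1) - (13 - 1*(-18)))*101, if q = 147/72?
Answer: -84791/24 ≈ -3533.0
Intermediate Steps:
q = 49/24 (q = 147*(1/72) = 49/24 ≈ 2.0417)
q + (4*(-1) - (13 - 1*(-18)))*101 = 49/24 + (4*(-1) - (13 - 1*(-18)))*101 = 49/24 + (-4 - (13 + 18))*101 = 49/24 + (-4 - 1*31)*101 = 49/24 + (-4 - 31)*101 = 49/24 - 35*101 = 49/24 - 3535 = -84791/24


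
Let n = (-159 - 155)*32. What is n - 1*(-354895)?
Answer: 344847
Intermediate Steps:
n = -10048 (n = -314*32 = -10048)
n - 1*(-354895) = -10048 - 1*(-354895) = -10048 + 354895 = 344847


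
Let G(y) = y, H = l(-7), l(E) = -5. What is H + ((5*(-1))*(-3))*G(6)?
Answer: 85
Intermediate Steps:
H = -5
H + ((5*(-1))*(-3))*G(6) = -5 + ((5*(-1))*(-3))*6 = -5 - 5*(-3)*6 = -5 + 15*6 = -5 + 90 = 85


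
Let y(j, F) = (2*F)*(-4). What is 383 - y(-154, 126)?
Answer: 1391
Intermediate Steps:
y(j, F) = -8*F
383 - y(-154, 126) = 383 - (-8)*126 = 383 - 1*(-1008) = 383 + 1008 = 1391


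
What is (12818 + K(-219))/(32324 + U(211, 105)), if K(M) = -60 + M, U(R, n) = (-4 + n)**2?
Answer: 12539/42525 ≈ 0.29486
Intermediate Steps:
(12818 + K(-219))/(32324 + U(211, 105)) = (12818 + (-60 - 219))/(32324 + (-4 + 105)**2) = (12818 - 279)/(32324 + 101**2) = 12539/(32324 + 10201) = 12539/42525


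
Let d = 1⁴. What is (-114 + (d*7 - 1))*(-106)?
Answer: 11448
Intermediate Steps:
d = 1
(-114 + (d*7 - 1))*(-106) = (-114 + (1*7 - 1))*(-106) = (-114 + (7 - 1))*(-106) = (-114 + 6)*(-106) = -108*(-106) = 11448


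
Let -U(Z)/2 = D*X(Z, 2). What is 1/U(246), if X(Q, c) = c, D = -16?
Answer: 1/64 ≈ 0.015625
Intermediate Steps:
U(Z) = 64 (U(Z) = -(-32)*2 = -2*(-32) = 64)
1/U(246) = 1/64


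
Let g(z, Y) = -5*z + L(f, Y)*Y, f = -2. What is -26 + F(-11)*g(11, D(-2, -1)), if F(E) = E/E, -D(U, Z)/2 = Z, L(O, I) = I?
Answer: -77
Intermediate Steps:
D(U, Z) = -2*Z
F(E) = 1
g(z, Y) = Y**2 - 5*z (g(z, Y) = -5*z + Y*Y = -5*z + Y**2 = Y**2 - 5*z)
-26 + F(-11)*g(11, D(-2, -1)) = -26 + 1*((-2*(-1))**2 - 5*11) = -26 + 1*(2**2 - 55) = -26 + 1*(4 - 55) = -26 + 1*(-51) = -26 - 51 = -77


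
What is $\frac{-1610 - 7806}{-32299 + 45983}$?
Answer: $- \frac{214}{311} \approx -0.6881$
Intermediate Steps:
$\frac{-1610 - 7806}{-32299 + 45983} = - \frac{9416}{13684} = \left(-9416\right) \frac{1}{13684} = - \frac{214}{311}$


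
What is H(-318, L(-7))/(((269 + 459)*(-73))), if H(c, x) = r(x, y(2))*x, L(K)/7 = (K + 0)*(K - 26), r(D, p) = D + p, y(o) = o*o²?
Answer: -28875/584 ≈ -49.443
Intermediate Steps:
y(o) = o³
L(K) = 7*K*(-26 + K) (L(K) = 7*((K + 0)*(K - 26)) = 7*(K*(-26 + K)) = 7*K*(-26 + K))
H(c, x) = x*(8 + x) (H(c, x) = (x + 2³)*x = (x + 8)*x = (8 + x)*x = x*(8 + x))
H(-318, L(-7))/(((269 + 459)*(-73))) = ((7*(-7)*(-26 - 7))*(8 + 7*(-7)*(-26 - 7)))/(((269 + 459)*(-73))) = ((7*(-7)*(-33))*(8 + 7*(-7)*(-33)))/((728*(-73))) = (1617*(8 + 1617))/(-53144) = (1617*1625)*(-1/53144) = 2627625*(-1/53144) = -28875/584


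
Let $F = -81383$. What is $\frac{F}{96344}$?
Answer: $- \frac{81383}{96344} \approx -0.84471$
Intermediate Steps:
$\frac{F}{96344} = - \frac{81383}{96344}$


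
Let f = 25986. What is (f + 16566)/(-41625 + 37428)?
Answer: -14184/1399 ≈ -10.139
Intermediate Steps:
(f + 16566)/(-41625 + 37428) = (25986 + 16566)/(-41625 + 37428) = 42552/(-4197) = 42552*(-1/4197) = -14184/1399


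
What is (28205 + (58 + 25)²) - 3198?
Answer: 31896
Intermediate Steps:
(28205 + (58 + 25)²) - 3198 = (28205 + 83²) - 3198 = (28205 + 6889) - 3198 = 35094 - 3198 = 31896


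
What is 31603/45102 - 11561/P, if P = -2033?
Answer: 585673121/91692366 ≈ 6.3874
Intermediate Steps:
31603/45102 - 11561/P = 31603/45102 - 11561/(-2033) = 31603*(1/45102) - 11561*(-1/2033) = 31603/45102 + 11561/2033 = 585673121/91692366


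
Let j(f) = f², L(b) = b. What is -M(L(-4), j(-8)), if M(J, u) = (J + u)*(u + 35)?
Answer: -5940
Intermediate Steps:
M(J, u) = (35 + u)*(J + u) (M(J, u) = (J + u)*(35 + u) = (35 + u)*(J + u))
-M(L(-4), j(-8)) = -(((-8)²)² + 35*(-4) + 35*(-8)² - 4*(-8)²) = -(64² - 140 + 35*64 - 4*64) = -(4096 - 140 + 2240 - 256) = -1*5940 = -5940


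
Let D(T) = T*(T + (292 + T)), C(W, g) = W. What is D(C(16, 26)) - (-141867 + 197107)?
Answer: -50056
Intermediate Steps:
D(T) = T*(292 + 2*T)
D(C(16, 26)) - (-141867 + 197107) = 2*16*(146 + 16) - (-141867 + 197107) = 2*16*162 - 1*55240 = 5184 - 55240 = -50056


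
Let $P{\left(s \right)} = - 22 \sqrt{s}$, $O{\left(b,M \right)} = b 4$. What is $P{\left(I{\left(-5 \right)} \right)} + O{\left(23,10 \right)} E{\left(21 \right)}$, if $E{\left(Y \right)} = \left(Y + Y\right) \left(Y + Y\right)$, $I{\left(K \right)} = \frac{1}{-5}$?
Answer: $162288 - \frac{22 i \sqrt{5}}{5} \approx 1.6229 \cdot 10^{5} - 9.8387 i$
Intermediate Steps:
$I{\left(K \right)} = - \frac{1}{5}$
$O{\left(b,M \right)} = 4 b$
$E{\left(Y \right)} = 4 Y^{2}$ ($E{\left(Y \right)} = 2 Y 2 Y = 4 Y^{2}$)
$P{\left(I{\left(-5 \right)} \right)} + O{\left(23,10 \right)} E{\left(21 \right)} = - 22 \sqrt{- \frac{1}{5}} + 4 \cdot 23 \cdot 4 \cdot 21^{2} = - 22 \frac{i \sqrt{5}}{5} + 92 \cdot 4 \cdot 441 = - \frac{22 i \sqrt{5}}{5} + 92 \cdot 1764 = - \frac{22 i \sqrt{5}}{5} + 162288 = 162288 - \frac{22 i \sqrt{5}}{5}$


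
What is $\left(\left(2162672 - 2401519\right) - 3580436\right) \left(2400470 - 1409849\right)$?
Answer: $-3783461944743$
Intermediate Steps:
$\left(\left(2162672 - 2401519\right) - 3580436\right) \left(2400470 - 1409849\right) = \left(-238847 - 3580436\right) 990621 = \left(-3819283\right) 990621 = -3783461944743$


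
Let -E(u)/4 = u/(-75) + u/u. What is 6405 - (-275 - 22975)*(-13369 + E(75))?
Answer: -310822845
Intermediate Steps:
E(u) = -4 + 4*u/75 (E(u) = -4*(u/(-75) + u/u) = -4*(u*(-1/75) + 1) = -4*(-u/75 + 1) = -4*(1 - u/75) = -4 + 4*u/75)
6405 - (-275 - 22975)*(-13369 + E(75)) = 6405 - (-275 - 22975)*(-13369 + (-4 + (4/75)*75)) = 6405 - (-23250)*(-13369 + (-4 + 4)) = 6405 - (-23250)*(-13369 + 0) = 6405 - (-23250)*(-13369) = 6405 - 1*310829250 = 6405 - 310829250 = -310822845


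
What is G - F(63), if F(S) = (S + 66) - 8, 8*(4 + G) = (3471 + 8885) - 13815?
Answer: -2459/8 ≈ -307.38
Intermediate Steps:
G = -1491/8 (G = -4 + ((3471 + 8885) - 13815)/8 = -4 + (12356 - 13815)/8 = -4 + (⅛)*(-1459) = -4 - 1459/8 = -1491/8 ≈ -186.38)
F(S) = 58 + S (F(S) = (66 + S) - 8 = 58 + S)
G - F(63) = -1491/8 - (58 + 63) = -1491/8 - 1*121 = -1491/8 - 121 = -2459/8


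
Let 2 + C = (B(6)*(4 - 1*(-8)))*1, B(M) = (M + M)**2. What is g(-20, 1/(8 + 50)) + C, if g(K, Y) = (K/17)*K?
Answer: 29742/17 ≈ 1749.5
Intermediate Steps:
B(M) = 4*M**2 (B(M) = (2*M)**2 = 4*M**2)
g(K, Y) = K**2/17 (g(K, Y) = (K*(1/17))*K = (K/17)*K = K**2/17)
C = 1726 (C = -2 + ((4*6**2)*(4 - 1*(-8)))*1 = -2 + ((4*36)*(4 + 8))*1 = -2 + (144*12)*1 = -2 + 1728*1 = -2 + 1728 = 1726)
g(-20, 1/(8 + 50)) + C = (1/17)*(-20)**2 + 1726 = (1/17)*400 + 1726 = 400/17 + 1726 = 29742/17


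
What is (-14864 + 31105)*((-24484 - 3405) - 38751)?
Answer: -1082300240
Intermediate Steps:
(-14864 + 31105)*((-24484 - 3405) - 38751) = 16241*(-27889 - 38751) = 16241*(-66640) = -1082300240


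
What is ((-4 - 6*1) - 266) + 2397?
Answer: 2121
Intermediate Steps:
((-4 - 6*1) - 266) + 2397 = ((-4 - 6) - 266) + 2397 = (-10 - 266) + 2397 = -276 + 2397 = 2121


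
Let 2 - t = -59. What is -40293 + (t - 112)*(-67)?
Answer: -36876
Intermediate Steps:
t = 61 (t = 2 - 1*(-59) = 2 + 59 = 61)
-40293 + (t - 112)*(-67) = -40293 + (61 - 112)*(-67) = -40293 - 51*(-67) = -40293 + 3417 = -36876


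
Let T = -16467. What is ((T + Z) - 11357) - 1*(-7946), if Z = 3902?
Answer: -15976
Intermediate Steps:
((T + Z) - 11357) - 1*(-7946) = ((-16467 + 3902) - 11357) - 1*(-7946) = (-12565 - 11357) + 7946 = -23922 + 7946 = -15976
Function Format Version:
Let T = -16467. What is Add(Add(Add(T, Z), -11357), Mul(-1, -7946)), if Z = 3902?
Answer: -15976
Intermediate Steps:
Add(Add(Add(T, Z), -11357), Mul(-1, -7946)) = Add(Add(Add(-16467, 3902), -11357), Mul(-1, -7946)) = Add(Add(-12565, -11357), 7946) = Add(-23922, 7946) = -15976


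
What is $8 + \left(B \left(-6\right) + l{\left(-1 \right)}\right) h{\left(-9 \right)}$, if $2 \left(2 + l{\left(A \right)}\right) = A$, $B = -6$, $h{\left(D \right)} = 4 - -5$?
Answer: $\frac{619}{2} \approx 309.5$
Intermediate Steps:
$h{\left(D \right)} = 9$ ($h{\left(D \right)} = 4 + 5 = 9$)
$l{\left(A \right)} = -2 + \frac{A}{2}$
$8 + \left(B \left(-6\right) + l{\left(-1 \right)}\right) h{\left(-9 \right)} = 8 + \left(\left(-6\right) \left(-6\right) + \left(-2 + \frac{1}{2} \left(-1\right)\right)\right) 9 = 8 + \left(36 - \frac{5}{2}\right) 9 = 8 + \frac{67}{2} \cdot 9 = 8 + \frac{603}{2} = \frac{619}{2}$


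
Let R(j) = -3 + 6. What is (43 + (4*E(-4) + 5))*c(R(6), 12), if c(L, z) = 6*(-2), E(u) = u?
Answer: -384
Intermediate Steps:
R(j) = 3
c(L, z) = -12
(43 + (4*E(-4) + 5))*c(R(6), 12) = (43 + (4*(-4) + 5))*(-12) = (43 + (-16 + 5))*(-12) = (43 - 11)*(-12) = 32*(-12) = -384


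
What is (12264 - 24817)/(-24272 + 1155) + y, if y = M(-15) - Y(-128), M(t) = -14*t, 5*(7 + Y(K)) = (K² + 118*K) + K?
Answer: -1486074/115585 ≈ -12.857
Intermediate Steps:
Y(K) = -7 + K²/5 + 119*K/5 (Y(K) = -7 + ((K² + 118*K) + K)/5 = -7 + (K² + 119*K)/5 = -7 + (K²/5 + 119*K/5) = -7 + K²/5 + 119*K/5)
y = -67/5 (y = -14*(-15) - (-7 + (⅕)*(-128)² + (119/5)*(-128)) = 210 - (-7 + (⅕)*16384 - 15232/5) = 210 - (-7 + 16384/5 - 15232/5) = 210 - 1*1117/5 = 210 - 1117/5 = -67/5 ≈ -13.400)
(12264 - 24817)/(-24272 + 1155) + y = (12264 - 24817)/(-24272 + 1155) - 67/5 = -12553/(-23117) - 67/5 = -12553*(-1/23117) - 67/5 = 12553/23117 - 67/5 = -1486074/115585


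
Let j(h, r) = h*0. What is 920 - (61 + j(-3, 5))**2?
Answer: -2801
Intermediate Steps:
j(h, r) = 0
920 - (61 + j(-3, 5))**2 = 920 - (61 + 0)**2 = 920 - 1*61**2 = 920 - 1*3721 = 920 - 3721 = -2801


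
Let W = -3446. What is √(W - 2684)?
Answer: I*√6130 ≈ 78.294*I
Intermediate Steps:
√(W - 2684) = √(-3446 - 2684) = √(-6130) = I*√6130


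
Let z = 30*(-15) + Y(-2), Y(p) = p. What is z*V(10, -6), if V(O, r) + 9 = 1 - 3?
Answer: 4972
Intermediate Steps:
V(O, r) = -11 (V(O, r) = -9 + (1 - 3) = -9 - 2 = -11)
z = -452 (z = 30*(-15) - 2 = -450 - 2 = -452)
z*V(10, -6) = -452*(-11) = 4972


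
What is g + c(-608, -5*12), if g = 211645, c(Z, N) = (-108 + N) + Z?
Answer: 210869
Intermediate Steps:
c(Z, N) = -108 + N + Z
g + c(-608, -5*12) = 211645 + (-108 - 5*12 - 608) = 211645 + (-108 - 60 - 608) = 211645 - 776 = 210869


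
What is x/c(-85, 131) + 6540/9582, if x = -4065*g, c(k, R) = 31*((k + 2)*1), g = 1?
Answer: 9296375/4109081 ≈ 2.2624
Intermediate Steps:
c(k, R) = 62 + 31*k (c(k, R) = 31*((2 + k)*1) = 31*(2 + k) = 62 + 31*k)
x = -4065 (x = -4065*1 = -4065)
x/c(-85, 131) + 6540/9582 = -4065/(62 + 31*(-85)) + 6540/9582 = -4065/(62 - 2635) + 6540*(1/9582) = -4065/(-2573) + 1090/1597 = -4065*(-1/2573) + 1090/1597 = 4065/2573 + 1090/1597 = 9296375/4109081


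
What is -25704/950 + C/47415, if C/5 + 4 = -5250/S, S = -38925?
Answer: -63254345654/2337796575 ≈ -27.057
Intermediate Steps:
C = -10030/519 (C = -20 + 5*(-5250/(-38925)) = -20 + 5*(-5250*(-1/38925)) = -20 + 5*(70/519) = -20 + 350/519 = -10030/519 ≈ -19.326)
-25704/950 + C/47415 = -25704/950 - 10030/519/47415 = -25704*1/950 - 10030/519*1/47415 = -12852/475 - 2006/4921677 = -63254345654/2337796575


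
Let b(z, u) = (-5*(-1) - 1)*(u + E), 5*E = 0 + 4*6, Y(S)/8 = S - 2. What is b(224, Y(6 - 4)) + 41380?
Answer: 206996/5 ≈ 41399.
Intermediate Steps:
Y(S) = -16 + 8*S (Y(S) = 8*(S - 2) = 8*(-2 + S) = -16 + 8*S)
E = 24/5 (E = (0 + 4*6)/5 = (0 + 24)/5 = (⅕)*24 = 24/5 ≈ 4.8000)
b(z, u) = 96/5 + 4*u (b(z, u) = (-5*(-1) - 1)*(u + 24/5) = (5 - 1)*(24/5 + u) = 4*(24/5 + u) = 96/5 + 4*u)
b(224, Y(6 - 4)) + 41380 = (96/5 + 4*(-16 + 8*(6 - 4))) + 41380 = (96/5 + 4*(-16 + 8*2)) + 41380 = (96/5 + 4*(-16 + 16)) + 41380 = (96/5 + 4*0) + 41380 = (96/5 + 0) + 41380 = 96/5 + 41380 = 206996/5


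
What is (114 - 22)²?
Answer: 8464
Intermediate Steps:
(114 - 22)² = 92² = 8464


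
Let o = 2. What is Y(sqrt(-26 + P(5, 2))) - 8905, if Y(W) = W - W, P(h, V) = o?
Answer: -8905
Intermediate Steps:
P(h, V) = 2
Y(W) = 0
Y(sqrt(-26 + P(5, 2))) - 8905 = 0 - 8905 = -8905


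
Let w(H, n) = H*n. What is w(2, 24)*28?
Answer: 1344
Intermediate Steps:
w(2, 24)*28 = (2*24)*28 = 48*28 = 1344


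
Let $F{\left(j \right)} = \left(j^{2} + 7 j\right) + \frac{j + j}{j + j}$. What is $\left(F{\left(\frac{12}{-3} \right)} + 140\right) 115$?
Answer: $14835$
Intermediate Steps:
$F{\left(j \right)} = 1 + j^{2} + 7 j$ ($F{\left(j \right)} = \left(j^{2} + 7 j\right) + \frac{2 j}{2 j} = \left(j^{2} + 7 j\right) + 2 j \frac{1}{2 j} = \left(j^{2} + 7 j\right) + 1 = 1 + j^{2} + 7 j$)
$\left(F{\left(\frac{12}{-3} \right)} + 140\right) 115 = \left(\left(1 + \left(\frac{12}{-3}\right)^{2} + 7 \frac{12}{-3}\right) + 140\right) 115 = \left(\left(1 + \left(12 \left(- \frac{1}{3}\right)\right)^{2} + 7 \cdot 12 \left(- \frac{1}{3}\right)\right) + 140\right) 115 = \left(\left(1 + \left(-4\right)^{2} + 7 \left(-4\right)\right) + 140\right) 115 = \left(\left(1 + 16 - 28\right) + 140\right) 115 = \left(-11 + 140\right) 115 = 129 \cdot 115 = 14835$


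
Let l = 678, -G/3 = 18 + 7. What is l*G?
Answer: -50850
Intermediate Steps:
G = -75 (G = -3*(18 + 7) = -3*25 = -75)
l*G = 678*(-75) = -50850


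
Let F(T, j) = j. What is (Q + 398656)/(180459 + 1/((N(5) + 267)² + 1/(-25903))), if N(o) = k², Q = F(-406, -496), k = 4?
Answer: 826000982926560/374370382228897 ≈ 2.2064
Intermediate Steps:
Q = -496
N(o) = 16 (N(o) = 4² = 16)
(Q + 398656)/(180459 + 1/((N(5) + 267)² + 1/(-25903))) = (-496 + 398656)/(180459 + 1/((16 + 267)² + 1/(-25903))) = 398160/(180459 + 1/(283² - 1/25903)) = 398160/(180459 + 1/(80089 - 1/25903)) = 398160/(180459 + 1/(2074545366/25903)) = 398160/(180459 + 25903/2074545366) = 398160/(374370382228897/2074545366) = 398160*(2074545366/374370382228897) = 826000982926560/374370382228897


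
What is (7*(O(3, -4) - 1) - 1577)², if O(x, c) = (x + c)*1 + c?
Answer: 2621161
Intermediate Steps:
O(x, c) = x + 2*c (O(x, c) = (c + x)*1 + c = (c + x) + c = x + 2*c)
(7*(O(3, -4) - 1) - 1577)² = (7*((3 + 2*(-4)) - 1) - 1577)² = (7*((3 - 8) - 1) - 1577)² = (7*(-5 - 1) - 1577)² = (7*(-6) - 1577)² = (-42 - 1577)² = (-1619)² = 2621161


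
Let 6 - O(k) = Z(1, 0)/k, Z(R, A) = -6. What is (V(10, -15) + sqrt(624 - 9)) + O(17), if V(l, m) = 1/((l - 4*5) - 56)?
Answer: 7111/1122 + sqrt(615) ≈ 31.137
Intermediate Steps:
O(k) = 6 + 6/k (O(k) = 6 - (-6)/k = 6 + 6/k)
V(l, m) = 1/(-76 + l) (V(l, m) = 1/((l - 20) - 56) = 1/((-20 + l) - 56) = 1/(-76 + l))
(V(10, -15) + sqrt(624 - 9)) + O(17) = (1/(-76 + 10) + sqrt(624 - 9)) + (6 + 6/17) = (1/(-66) + sqrt(615)) + (6 + 6*(1/17)) = (-1/66 + sqrt(615)) + (6 + 6/17) = (-1/66 + sqrt(615)) + 108/17 = 7111/1122 + sqrt(615)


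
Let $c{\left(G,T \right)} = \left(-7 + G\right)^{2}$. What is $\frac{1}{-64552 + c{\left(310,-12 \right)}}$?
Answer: $\frac{1}{27257} \approx 3.6688 \cdot 10^{-5}$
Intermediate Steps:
$\frac{1}{-64552 + c{\left(310,-12 \right)}} = \frac{1}{-64552 + \left(-7 + 310\right)^{2}} = \frac{1}{-64552 + 303^{2}} = \frac{1}{-64552 + 91809} = \frac{1}{27257}$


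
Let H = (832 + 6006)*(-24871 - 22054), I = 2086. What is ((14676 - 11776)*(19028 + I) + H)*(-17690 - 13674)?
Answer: 8143428938200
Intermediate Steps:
H = -320873150 (H = 6838*(-46925) = -320873150)
((14676 - 11776)*(19028 + I) + H)*(-17690 - 13674) = ((14676 - 11776)*(19028 + 2086) - 320873150)*(-17690 - 13674) = (2900*21114 - 320873150)*(-31364) = (61230600 - 320873150)*(-31364) = -259642550*(-31364) = 8143428938200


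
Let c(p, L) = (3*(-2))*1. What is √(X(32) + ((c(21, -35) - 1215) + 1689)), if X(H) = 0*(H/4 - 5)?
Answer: 6*√13 ≈ 21.633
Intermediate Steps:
X(H) = 0 (X(H) = 0*(H*(¼) - 5) = 0*(H/4 - 5) = 0*(-5 + H/4) = 0)
c(p, L) = -6 (c(p, L) = -6*1 = -6)
√(X(32) + ((c(21, -35) - 1215) + 1689)) = √(0 + ((-6 - 1215) + 1689)) = √(0 + (-1221 + 1689)) = √(0 + 468) = √468 = 6*√13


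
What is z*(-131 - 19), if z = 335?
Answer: -50250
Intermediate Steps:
z*(-131 - 19) = 335*(-131 - 19) = 335*(-150) = -50250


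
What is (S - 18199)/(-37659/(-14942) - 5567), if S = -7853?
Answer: 389268984/83144455 ≈ 4.6818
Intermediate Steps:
(S - 18199)/(-37659/(-14942) - 5567) = (-7853 - 18199)/(-37659/(-14942) - 5567) = -26052/(-37659*(-1/14942) - 5567) = -26052/(37659/14942 - 5567) = -26052/(-83144455/14942) = -26052*(-14942/83144455) = 389268984/83144455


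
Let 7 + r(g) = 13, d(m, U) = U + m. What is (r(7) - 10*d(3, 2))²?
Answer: 1936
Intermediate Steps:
r(g) = 6 (r(g) = -7 + 13 = 6)
(r(7) - 10*d(3, 2))² = (6 - 10*(2 + 3))² = (6 - 10*5)² = (6 - 50)² = (-44)² = 1936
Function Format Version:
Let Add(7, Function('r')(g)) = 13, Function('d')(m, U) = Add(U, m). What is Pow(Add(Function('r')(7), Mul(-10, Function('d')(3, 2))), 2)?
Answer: 1936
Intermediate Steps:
Function('r')(g) = 6 (Function('r')(g) = Add(-7, 13) = 6)
Pow(Add(Function('r')(7), Mul(-10, Function('d')(3, 2))), 2) = Pow(Add(6, Mul(-10, Add(2, 3))), 2) = Pow(Add(6, Mul(-10, 5)), 2) = Pow(Add(6, -50), 2) = Pow(-44, 2) = 1936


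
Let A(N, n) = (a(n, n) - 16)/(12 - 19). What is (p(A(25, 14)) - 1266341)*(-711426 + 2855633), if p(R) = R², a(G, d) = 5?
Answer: -133049305143716/49 ≈ -2.7153e+12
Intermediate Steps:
A(N, n) = 11/7 (A(N, n) = (5 - 16)/(12 - 19) = -11/(-7) = -11*(-⅐) = 11/7)
(p(A(25, 14)) - 1266341)*(-711426 + 2855633) = ((11/7)² - 1266341)*(-711426 + 2855633) = (121/49 - 1266341)*2144207 = -62050588/49*2144207 = -133049305143716/49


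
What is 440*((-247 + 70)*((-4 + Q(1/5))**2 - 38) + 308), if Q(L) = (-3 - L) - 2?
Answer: -17484016/5 ≈ -3.4968e+6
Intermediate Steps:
Q(L) = -5 - L
440*((-247 + 70)*((-4 + Q(1/5))**2 - 38) + 308) = 440*((-247 + 70)*((-4 + (-5 - 1/5))**2 - 38) + 308) = 440*(-177*((-4 + (-5 - 1*1/5))**2 - 38) + 308) = 440*(-177*((-4 + (-5 - 1/5))**2 - 38) + 308) = 440*(-177*((-4 - 26/5)**2 - 38) + 308) = 440*(-177*((-46/5)**2 - 38) + 308) = 440*(-177*(2116/25 - 38) + 308) = 440*(-177*1166/25 + 308) = 440*(-206382/25 + 308) = 440*(-198682/25) = -17484016/5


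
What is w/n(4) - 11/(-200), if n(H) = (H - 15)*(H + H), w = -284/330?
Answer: 4703/72600 ≈ 0.064780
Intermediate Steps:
w = -142/165 (w = -284*1/330 = -142/165 ≈ -0.86061)
n(H) = 2*H*(-15 + H) (n(H) = (-15 + H)*(2*H) = 2*H*(-15 + H))
w/n(4) - 11/(-200) = -142*1/(8*(-15 + 4))/165 - 11/(-200) = -142/(165*(2*4*(-11))) - 11*(-1/200) = -142/165/(-88) + 11/200 = -142/165*(-1/88) + 11/200 = 71/7260 + 11/200 = 4703/72600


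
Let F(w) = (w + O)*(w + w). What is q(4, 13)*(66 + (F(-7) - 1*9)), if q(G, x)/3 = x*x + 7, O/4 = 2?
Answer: 22704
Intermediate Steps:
O = 8 (O = 4*2 = 8)
F(w) = 2*w*(8 + w) (F(w) = (w + 8)*(w + w) = (8 + w)*(2*w) = 2*w*(8 + w))
q(G, x) = 21 + 3*x² (q(G, x) = 3*(x*x + 7) = 3*(x² + 7) = 3*(7 + x²) = 21 + 3*x²)
q(4, 13)*(66 + (F(-7) - 1*9)) = (21 + 3*13²)*(66 + (2*(-7)*(8 - 7) - 1*9)) = (21 + 3*169)*(66 + (2*(-7)*1 - 9)) = (21 + 507)*(66 + (-14 - 9)) = 528*(66 - 23) = 528*43 = 22704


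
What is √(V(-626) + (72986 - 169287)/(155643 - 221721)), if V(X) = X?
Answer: I*√302993525234/22026 ≈ 24.991*I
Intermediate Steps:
√(V(-626) + (72986 - 169287)/(155643 - 221721)) = √(-626 + (72986 - 169287)/(155643 - 221721)) = √(-626 - 96301/(-66078)) = √(-626 - 96301*(-1/66078)) = √(-626 + 96301/66078) = √(-41268527/66078) = I*√302993525234/22026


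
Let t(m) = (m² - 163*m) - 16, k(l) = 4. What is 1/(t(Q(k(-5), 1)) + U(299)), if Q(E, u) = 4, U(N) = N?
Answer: -1/353 ≈ -0.0028329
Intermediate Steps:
t(m) = -16 + m² - 163*m
1/(t(Q(k(-5), 1)) + U(299)) = 1/((-16 + 4² - 163*4) + 299) = 1/((-16 + 16 - 652) + 299) = 1/(-652 + 299) = 1/(-353) = -1/353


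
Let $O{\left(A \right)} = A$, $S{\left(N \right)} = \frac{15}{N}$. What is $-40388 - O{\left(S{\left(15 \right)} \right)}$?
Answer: $-40389$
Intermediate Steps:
$-40388 - O{\left(S{\left(15 \right)} \right)} = -40388 - \frac{15}{15} = -40388 - 15 \cdot \frac{1}{15} = -40388 - 1 = -40389$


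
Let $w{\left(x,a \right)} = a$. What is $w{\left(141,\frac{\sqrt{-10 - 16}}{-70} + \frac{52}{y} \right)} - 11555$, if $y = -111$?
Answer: $- \frac{1282657}{111} - \frac{i \sqrt{26}}{70} \approx -11555.0 - 0.072843 i$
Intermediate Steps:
$w{\left(141,\frac{\sqrt{-10 - 16}}{-70} + \frac{52}{y} \right)} - 11555 = \left(\frac{\sqrt{-10 - 16}}{-70} + \frac{52}{-111}\right) - 11555 = \left(\sqrt{-26} \left(- \frac{1}{70}\right) + 52 \left(- \frac{1}{111}\right)\right) - 11555 = \left(i \sqrt{26} \left(- \frac{1}{70}\right) - \frac{52}{111}\right) - 11555 = \left(- \frac{i \sqrt{26}}{70} - \frac{52}{111}\right) - 11555 = \left(- \frac{52}{111} - \frac{i \sqrt{26}}{70}\right) - 11555 = - \frac{1282657}{111} - \frac{i \sqrt{26}}{70}$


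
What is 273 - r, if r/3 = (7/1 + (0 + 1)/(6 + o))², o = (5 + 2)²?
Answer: 378837/3025 ≈ 125.24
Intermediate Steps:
o = 49 (o = 7² = 49)
r = 446988/3025 (r = 3*(7/1 + (0 + 1)/(6 + 49))² = 3*(7*1 + 1/55)² = 3*(7 + 1*(1/55))² = 3*(7 + 1/55)² = 3*(386/55)² = 3*(148996/3025) = 446988/3025 ≈ 147.76)
273 - r = 273 - 1*446988/3025 = 273 - 446988/3025 = 378837/3025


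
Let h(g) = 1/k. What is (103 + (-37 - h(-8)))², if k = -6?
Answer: 157609/36 ≈ 4378.0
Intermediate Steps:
h(g) = -⅙ (h(g) = 1/(-6) = -⅙)
(103 + (-37 - h(-8)))² = (103 + (-37 - 1*(-⅙)))² = (103 + (-37 + ⅙))² = (103 - 221/6)² = (397/6)² = 157609/36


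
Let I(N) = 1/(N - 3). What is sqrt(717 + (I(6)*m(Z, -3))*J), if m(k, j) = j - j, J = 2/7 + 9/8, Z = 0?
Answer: sqrt(717) ≈ 26.777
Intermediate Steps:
J = 79/56 (J = 2*(1/7) + 9*(1/8) = 2/7 + 9/8 = 79/56 ≈ 1.4107)
m(k, j) = 0
I(N) = 1/(-3 + N)
sqrt(717 + (I(6)*m(Z, -3))*J) = sqrt(717 + (0/(-3 + 6))*(79/56)) = sqrt(717 + (0/3)*(79/56)) = sqrt(717 + ((1/3)*0)*(79/56)) = sqrt(717 + 0*(79/56)) = sqrt(717 + 0) = sqrt(717)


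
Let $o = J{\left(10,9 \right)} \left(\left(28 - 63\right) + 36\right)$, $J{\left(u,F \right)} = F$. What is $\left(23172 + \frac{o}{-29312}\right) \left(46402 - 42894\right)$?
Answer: $\frac{595673883435}{7328} \approx 8.1287 \cdot 10^{7}$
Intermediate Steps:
$o = 9$ ($o = 9 \left(\left(28 - 63\right) + 36\right) = 9 \left(-35 + 36\right) = 9 \cdot 1 = 9$)
$\left(23172 + \frac{o}{-29312}\right) \left(46402 - 42894\right) = \left(23172 + \frac{9}{-29312}\right) \left(46402 - 42894\right) = \left(23172 + 9 \left(- \frac{1}{29312}\right)\right) 3508 = \left(23172 - \frac{9}{29312}\right) 3508 = \frac{679217655}{29312} \cdot 3508 = \frac{595673883435}{7328}$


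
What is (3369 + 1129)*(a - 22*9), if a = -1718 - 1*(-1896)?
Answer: -89960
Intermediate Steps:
a = 178 (a = -1718 + 1896 = 178)
(3369 + 1129)*(a - 22*9) = (3369 + 1129)*(178 - 22*9) = 4498*(178 - 198) = 4498*(-20) = -89960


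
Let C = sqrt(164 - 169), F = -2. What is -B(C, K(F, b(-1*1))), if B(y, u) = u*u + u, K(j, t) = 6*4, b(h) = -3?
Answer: -600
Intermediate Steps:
C = I*sqrt(5) (C = sqrt(-5) = I*sqrt(5) ≈ 2.2361*I)
K(j, t) = 24
B(y, u) = u + u**2 (B(y, u) = u**2 + u = u + u**2)
-B(C, K(F, b(-1*1))) = -24*(1 + 24) = -24*25 = -1*600 = -600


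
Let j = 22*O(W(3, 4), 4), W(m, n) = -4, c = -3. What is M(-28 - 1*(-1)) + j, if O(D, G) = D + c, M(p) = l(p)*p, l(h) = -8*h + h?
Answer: -5257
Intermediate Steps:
l(h) = -7*h
M(p) = -7*p² (M(p) = (-7*p)*p = -7*p²)
O(D, G) = -3 + D (O(D, G) = D - 3 = -3 + D)
j = -154 (j = 22*(-3 - 4) = 22*(-7) = -154)
M(-28 - 1*(-1)) + j = -7*(-28 - 1*(-1))² - 154 = -7*(-28 + 1)² - 154 = -7*(-27)² - 154 = -7*729 - 154 = -5103 - 154 = -5257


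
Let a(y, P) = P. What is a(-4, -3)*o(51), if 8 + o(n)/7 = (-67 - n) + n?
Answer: 1575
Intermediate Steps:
o(n) = -525 (o(n) = -56 + 7*((-67 - n) + n) = -56 + 7*(-67) = -56 - 469 = -525)
a(-4, -3)*o(51) = -3*(-525) = 1575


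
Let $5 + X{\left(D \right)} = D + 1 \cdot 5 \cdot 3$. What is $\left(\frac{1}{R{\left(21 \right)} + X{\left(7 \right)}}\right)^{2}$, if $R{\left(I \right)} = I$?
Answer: $\frac{1}{1444} \approx 0.00069252$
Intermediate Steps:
$X{\left(D \right)} = 10 + D$ ($X{\left(D \right)} = -5 + \left(D + 1 \cdot 5 \cdot 3\right) = -5 + \left(D + 1 \cdot 15\right) = -5 + \left(D + 15\right) = -5 + \left(15 + D\right) = 10 + D$)
$\left(\frac{1}{R{\left(21 \right)} + X{\left(7 \right)}}\right)^{2} = \left(\frac{1}{21 + \left(10 + 7\right)}\right)^{2} = \left(\frac{1}{21 + 17}\right)^{2} = \left(\frac{1}{38}\right)^{2} = \frac{1}{1444}$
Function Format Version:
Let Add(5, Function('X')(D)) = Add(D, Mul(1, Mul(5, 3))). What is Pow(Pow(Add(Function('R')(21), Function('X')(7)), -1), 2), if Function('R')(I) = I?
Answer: Rational(1, 1444) ≈ 0.00069252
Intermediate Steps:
Function('X')(D) = Add(10, D) (Function('X')(D) = Add(-5, Add(D, Mul(1, Mul(5, 3)))) = Add(-5, Add(D, Mul(1, 15))) = Add(-5, Add(D, 15)) = Add(-5, Add(15, D)) = Add(10, D))
Pow(Pow(Add(Function('R')(21), Function('X')(7)), -1), 2) = Pow(Pow(Add(21, Add(10, 7)), -1), 2) = Pow(Pow(Add(21, 17), -1), 2) = Pow(Pow(38, -1), 2) = Pow(Rational(1, 38), 2) = Rational(1, 1444)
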